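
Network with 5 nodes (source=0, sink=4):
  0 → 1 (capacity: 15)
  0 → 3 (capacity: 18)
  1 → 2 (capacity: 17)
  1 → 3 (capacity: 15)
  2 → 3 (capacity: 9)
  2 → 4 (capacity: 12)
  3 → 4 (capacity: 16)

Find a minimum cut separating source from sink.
Min cut value = 28, edges: (2,4), (3,4)

Min cut value: 28
Partition: S = [0, 1, 2, 3], T = [4]
Cut edges: (2,4), (3,4)

By max-flow min-cut theorem, max flow = min cut = 28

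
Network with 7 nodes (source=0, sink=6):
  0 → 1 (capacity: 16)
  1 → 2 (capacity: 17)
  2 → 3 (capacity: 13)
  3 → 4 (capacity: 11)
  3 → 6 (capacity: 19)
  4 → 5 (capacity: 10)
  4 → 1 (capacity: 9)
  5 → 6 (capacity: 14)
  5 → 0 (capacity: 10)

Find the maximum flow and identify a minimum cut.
Max flow = 13, Min cut edges: (2,3)

Maximum flow: 13
Minimum cut: (2,3)
Partition: S = [0, 1, 2], T = [3, 4, 5, 6]

Max-flow min-cut theorem verified: both equal 13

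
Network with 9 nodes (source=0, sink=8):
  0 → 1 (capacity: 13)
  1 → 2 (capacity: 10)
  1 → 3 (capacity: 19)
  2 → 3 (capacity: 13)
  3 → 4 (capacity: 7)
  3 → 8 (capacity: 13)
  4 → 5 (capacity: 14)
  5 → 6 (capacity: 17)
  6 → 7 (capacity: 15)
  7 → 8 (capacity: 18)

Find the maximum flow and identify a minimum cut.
Max flow = 13, Min cut edges: (0,1)

Maximum flow: 13
Minimum cut: (0,1)
Partition: S = [0], T = [1, 2, 3, 4, 5, 6, 7, 8]

Max-flow min-cut theorem verified: both equal 13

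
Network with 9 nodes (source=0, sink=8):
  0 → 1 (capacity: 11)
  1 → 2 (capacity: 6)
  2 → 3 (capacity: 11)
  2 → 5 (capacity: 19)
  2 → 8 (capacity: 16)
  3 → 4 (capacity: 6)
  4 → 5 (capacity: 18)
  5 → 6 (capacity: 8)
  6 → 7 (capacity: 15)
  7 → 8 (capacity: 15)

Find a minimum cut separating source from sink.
Min cut value = 6, edges: (1,2)

Min cut value: 6
Partition: S = [0, 1], T = [2, 3, 4, 5, 6, 7, 8]
Cut edges: (1,2)

By max-flow min-cut theorem, max flow = min cut = 6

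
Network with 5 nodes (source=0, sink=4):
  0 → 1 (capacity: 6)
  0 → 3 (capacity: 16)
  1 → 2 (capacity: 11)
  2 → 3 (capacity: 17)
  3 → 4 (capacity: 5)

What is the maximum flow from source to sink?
Maximum flow = 5

Max flow: 5

Flow assignment:
  0 → 1: 5/6
  1 → 2: 5/11
  2 → 3: 5/17
  3 → 4: 5/5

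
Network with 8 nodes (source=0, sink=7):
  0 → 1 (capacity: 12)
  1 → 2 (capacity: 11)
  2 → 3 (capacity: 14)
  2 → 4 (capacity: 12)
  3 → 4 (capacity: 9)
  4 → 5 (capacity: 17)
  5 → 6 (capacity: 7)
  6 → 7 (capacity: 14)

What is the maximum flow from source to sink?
Maximum flow = 7

Max flow: 7

Flow assignment:
  0 → 1: 7/12
  1 → 2: 7/11
  2 → 4: 7/12
  4 → 5: 7/17
  5 → 6: 7/7
  6 → 7: 7/14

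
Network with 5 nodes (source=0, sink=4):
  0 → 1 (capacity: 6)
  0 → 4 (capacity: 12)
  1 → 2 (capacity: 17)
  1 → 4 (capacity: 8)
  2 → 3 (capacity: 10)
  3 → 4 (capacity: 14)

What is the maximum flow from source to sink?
Maximum flow = 18

Max flow: 18

Flow assignment:
  0 → 1: 6/6
  0 → 4: 12/12
  1 → 4: 6/8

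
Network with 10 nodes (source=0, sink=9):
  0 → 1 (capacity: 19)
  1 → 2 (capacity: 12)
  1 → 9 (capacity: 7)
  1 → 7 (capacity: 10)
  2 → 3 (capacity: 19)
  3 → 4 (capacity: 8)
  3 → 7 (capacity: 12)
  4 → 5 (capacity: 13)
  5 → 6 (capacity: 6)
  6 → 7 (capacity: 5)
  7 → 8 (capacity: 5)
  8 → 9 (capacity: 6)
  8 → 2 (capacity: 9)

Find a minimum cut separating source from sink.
Min cut value = 12, edges: (1,9), (7,8)

Min cut value: 12
Partition: S = [0, 1, 2, 3, 4, 5, 6, 7], T = [8, 9]
Cut edges: (1,9), (7,8)

By max-flow min-cut theorem, max flow = min cut = 12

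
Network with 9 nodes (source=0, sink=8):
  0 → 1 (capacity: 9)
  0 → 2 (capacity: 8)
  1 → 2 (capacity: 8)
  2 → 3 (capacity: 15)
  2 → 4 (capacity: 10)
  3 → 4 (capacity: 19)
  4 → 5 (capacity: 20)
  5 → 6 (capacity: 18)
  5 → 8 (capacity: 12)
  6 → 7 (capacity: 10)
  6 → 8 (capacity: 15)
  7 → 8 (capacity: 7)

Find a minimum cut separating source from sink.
Min cut value = 16, edges: (0,2), (1,2)

Min cut value: 16
Partition: S = [0, 1], T = [2, 3, 4, 5, 6, 7, 8]
Cut edges: (0,2), (1,2)

By max-flow min-cut theorem, max flow = min cut = 16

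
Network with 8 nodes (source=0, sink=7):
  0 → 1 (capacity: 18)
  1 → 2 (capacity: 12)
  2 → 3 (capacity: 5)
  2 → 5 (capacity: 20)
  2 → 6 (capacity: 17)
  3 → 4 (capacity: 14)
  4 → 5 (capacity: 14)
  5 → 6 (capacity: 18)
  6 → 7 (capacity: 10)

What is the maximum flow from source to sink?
Maximum flow = 10

Max flow: 10

Flow assignment:
  0 → 1: 10/18
  1 → 2: 10/12
  2 → 6: 10/17
  6 → 7: 10/10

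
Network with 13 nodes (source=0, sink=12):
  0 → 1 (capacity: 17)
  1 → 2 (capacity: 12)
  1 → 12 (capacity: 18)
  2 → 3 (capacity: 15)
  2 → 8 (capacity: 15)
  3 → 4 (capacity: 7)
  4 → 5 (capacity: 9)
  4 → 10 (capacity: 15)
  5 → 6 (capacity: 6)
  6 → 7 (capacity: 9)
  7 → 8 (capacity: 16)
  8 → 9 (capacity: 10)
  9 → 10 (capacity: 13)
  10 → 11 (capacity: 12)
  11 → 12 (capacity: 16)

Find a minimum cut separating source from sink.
Min cut value = 17, edges: (0,1)

Min cut value: 17
Partition: S = [0], T = [1, 2, 3, 4, 5, 6, 7, 8, 9, 10, 11, 12]
Cut edges: (0,1)

By max-flow min-cut theorem, max flow = min cut = 17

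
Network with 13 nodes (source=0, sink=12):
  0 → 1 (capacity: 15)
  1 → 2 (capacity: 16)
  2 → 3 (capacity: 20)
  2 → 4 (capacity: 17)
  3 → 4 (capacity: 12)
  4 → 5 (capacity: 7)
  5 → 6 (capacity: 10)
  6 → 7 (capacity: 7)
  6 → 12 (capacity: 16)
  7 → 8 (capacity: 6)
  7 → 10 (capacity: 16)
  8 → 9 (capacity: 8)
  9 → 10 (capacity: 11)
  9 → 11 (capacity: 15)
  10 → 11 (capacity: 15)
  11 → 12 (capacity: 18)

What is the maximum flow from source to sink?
Maximum flow = 7

Max flow: 7

Flow assignment:
  0 → 1: 7/15
  1 → 2: 7/16
  2 → 4: 7/17
  4 → 5: 7/7
  5 → 6: 7/10
  6 → 12: 7/16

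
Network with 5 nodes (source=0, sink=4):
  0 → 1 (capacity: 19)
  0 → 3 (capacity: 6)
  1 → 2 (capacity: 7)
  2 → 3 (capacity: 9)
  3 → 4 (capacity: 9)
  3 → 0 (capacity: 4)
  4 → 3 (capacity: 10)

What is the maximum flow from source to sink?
Maximum flow = 9

Max flow: 9

Flow assignment:
  0 → 1: 7/19
  0 → 3: 2/6
  1 → 2: 7/7
  2 → 3: 7/9
  3 → 4: 9/9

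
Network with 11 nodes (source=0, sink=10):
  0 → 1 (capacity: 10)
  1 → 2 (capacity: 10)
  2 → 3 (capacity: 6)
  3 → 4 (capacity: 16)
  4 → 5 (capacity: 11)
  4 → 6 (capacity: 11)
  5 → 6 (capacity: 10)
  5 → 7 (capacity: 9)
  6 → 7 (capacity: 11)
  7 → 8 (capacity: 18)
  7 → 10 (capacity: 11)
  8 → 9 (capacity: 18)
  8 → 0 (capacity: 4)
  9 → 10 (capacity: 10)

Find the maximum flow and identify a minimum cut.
Max flow = 6, Min cut edges: (2,3)

Maximum flow: 6
Minimum cut: (2,3)
Partition: S = [0, 1, 2], T = [3, 4, 5, 6, 7, 8, 9, 10]

Max-flow min-cut theorem verified: both equal 6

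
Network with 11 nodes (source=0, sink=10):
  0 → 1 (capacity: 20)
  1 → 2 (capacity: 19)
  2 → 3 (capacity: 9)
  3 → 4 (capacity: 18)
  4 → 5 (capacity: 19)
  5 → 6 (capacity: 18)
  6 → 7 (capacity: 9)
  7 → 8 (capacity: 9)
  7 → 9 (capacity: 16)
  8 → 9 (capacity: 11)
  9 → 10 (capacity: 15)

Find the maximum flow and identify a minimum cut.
Max flow = 9, Min cut edges: (6,7)

Maximum flow: 9
Minimum cut: (6,7)
Partition: S = [0, 1, 2, 3, 4, 5, 6], T = [7, 8, 9, 10]

Max-flow min-cut theorem verified: both equal 9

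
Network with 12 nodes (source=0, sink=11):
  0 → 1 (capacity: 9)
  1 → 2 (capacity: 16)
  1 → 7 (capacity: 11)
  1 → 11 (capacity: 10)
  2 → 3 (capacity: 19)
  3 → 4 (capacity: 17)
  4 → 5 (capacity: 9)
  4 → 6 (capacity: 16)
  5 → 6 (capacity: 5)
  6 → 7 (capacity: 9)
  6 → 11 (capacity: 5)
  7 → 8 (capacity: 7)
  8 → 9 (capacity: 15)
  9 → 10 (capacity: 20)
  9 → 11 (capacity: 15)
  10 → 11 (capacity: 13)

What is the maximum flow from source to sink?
Maximum flow = 9

Max flow: 9

Flow assignment:
  0 → 1: 9/9
  1 → 11: 9/10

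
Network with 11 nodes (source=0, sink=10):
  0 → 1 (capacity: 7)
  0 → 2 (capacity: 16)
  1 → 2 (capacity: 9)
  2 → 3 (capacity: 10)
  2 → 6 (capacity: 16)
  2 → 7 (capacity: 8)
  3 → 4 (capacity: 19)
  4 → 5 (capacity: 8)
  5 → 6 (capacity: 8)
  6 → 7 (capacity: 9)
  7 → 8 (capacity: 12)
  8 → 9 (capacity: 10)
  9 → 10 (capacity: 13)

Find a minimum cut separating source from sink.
Min cut value = 10, edges: (8,9)

Min cut value: 10
Partition: S = [0, 1, 2, 3, 4, 5, 6, 7, 8], T = [9, 10]
Cut edges: (8,9)

By max-flow min-cut theorem, max flow = min cut = 10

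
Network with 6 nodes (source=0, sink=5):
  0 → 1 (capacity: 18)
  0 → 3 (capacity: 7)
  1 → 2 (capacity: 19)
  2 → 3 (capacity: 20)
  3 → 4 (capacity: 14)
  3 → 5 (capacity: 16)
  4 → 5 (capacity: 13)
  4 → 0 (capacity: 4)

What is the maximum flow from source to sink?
Maximum flow = 25

Max flow: 25

Flow assignment:
  0 → 1: 18/18
  0 → 3: 7/7
  1 → 2: 18/19
  2 → 3: 18/20
  3 → 4: 9/14
  3 → 5: 16/16
  4 → 5: 9/13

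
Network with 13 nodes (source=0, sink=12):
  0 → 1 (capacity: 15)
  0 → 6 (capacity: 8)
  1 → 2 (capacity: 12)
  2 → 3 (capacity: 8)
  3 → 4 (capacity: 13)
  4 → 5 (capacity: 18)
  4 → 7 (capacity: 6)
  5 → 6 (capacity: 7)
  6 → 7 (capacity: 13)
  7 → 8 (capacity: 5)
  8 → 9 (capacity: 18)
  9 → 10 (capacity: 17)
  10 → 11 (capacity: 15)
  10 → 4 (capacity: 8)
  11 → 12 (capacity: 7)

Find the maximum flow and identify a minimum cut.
Max flow = 5, Min cut edges: (7,8)

Maximum flow: 5
Minimum cut: (7,8)
Partition: S = [0, 1, 2, 3, 4, 5, 6, 7], T = [8, 9, 10, 11, 12]

Max-flow min-cut theorem verified: both equal 5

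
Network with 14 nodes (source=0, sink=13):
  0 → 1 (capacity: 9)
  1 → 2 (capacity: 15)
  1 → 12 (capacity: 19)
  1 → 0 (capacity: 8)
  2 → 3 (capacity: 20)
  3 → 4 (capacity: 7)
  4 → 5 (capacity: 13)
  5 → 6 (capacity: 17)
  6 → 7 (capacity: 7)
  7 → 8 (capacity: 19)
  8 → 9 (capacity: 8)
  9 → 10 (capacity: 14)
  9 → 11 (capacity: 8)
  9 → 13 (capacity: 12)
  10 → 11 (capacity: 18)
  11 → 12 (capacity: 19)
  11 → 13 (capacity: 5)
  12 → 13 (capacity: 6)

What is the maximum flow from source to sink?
Maximum flow = 9

Max flow: 9

Flow assignment:
  0 → 1: 9/9
  1 → 2: 3/15
  1 → 12: 6/19
  2 → 3: 3/20
  3 → 4: 3/7
  4 → 5: 3/13
  5 → 6: 3/17
  6 → 7: 3/7
  7 → 8: 3/19
  8 → 9: 3/8
  9 → 13: 3/12
  12 → 13: 6/6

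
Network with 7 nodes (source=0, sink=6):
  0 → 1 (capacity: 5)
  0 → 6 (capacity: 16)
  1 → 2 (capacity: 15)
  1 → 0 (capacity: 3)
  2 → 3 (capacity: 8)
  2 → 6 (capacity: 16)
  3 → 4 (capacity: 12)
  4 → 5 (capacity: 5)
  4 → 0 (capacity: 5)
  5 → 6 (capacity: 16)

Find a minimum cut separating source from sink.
Min cut value = 21, edges: (0,1), (0,6)

Min cut value: 21
Partition: S = [0], T = [1, 2, 3, 4, 5, 6]
Cut edges: (0,1), (0,6)

By max-flow min-cut theorem, max flow = min cut = 21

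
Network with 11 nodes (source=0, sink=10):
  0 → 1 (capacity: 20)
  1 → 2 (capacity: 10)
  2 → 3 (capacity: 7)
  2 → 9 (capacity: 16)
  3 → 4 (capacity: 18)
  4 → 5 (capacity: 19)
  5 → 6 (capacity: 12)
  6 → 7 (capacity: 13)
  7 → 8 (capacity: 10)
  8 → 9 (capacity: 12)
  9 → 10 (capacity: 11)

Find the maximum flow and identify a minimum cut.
Max flow = 10, Min cut edges: (1,2)

Maximum flow: 10
Minimum cut: (1,2)
Partition: S = [0, 1], T = [2, 3, 4, 5, 6, 7, 8, 9, 10]

Max-flow min-cut theorem verified: both equal 10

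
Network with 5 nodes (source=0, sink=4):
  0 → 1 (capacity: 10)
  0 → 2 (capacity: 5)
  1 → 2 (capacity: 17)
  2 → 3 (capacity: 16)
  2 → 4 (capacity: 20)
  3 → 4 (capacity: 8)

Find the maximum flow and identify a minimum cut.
Max flow = 15, Min cut edges: (0,1), (0,2)

Maximum flow: 15
Minimum cut: (0,1), (0,2)
Partition: S = [0], T = [1, 2, 3, 4]

Max-flow min-cut theorem verified: both equal 15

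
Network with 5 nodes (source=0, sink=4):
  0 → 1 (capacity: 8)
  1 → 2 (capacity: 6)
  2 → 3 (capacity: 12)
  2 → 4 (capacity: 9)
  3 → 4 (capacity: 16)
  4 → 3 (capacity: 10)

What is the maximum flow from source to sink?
Maximum flow = 6

Max flow: 6

Flow assignment:
  0 → 1: 6/8
  1 → 2: 6/6
  2 → 4: 6/9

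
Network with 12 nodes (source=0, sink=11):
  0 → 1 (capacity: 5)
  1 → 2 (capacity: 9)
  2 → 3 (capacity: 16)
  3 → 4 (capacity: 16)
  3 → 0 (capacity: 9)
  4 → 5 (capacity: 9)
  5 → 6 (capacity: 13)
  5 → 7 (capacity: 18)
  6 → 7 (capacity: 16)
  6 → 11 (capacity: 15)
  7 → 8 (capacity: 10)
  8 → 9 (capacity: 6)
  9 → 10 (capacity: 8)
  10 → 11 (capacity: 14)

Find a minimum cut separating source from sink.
Min cut value = 5, edges: (0,1)

Min cut value: 5
Partition: S = [0], T = [1, 2, 3, 4, 5, 6, 7, 8, 9, 10, 11]
Cut edges: (0,1)

By max-flow min-cut theorem, max flow = min cut = 5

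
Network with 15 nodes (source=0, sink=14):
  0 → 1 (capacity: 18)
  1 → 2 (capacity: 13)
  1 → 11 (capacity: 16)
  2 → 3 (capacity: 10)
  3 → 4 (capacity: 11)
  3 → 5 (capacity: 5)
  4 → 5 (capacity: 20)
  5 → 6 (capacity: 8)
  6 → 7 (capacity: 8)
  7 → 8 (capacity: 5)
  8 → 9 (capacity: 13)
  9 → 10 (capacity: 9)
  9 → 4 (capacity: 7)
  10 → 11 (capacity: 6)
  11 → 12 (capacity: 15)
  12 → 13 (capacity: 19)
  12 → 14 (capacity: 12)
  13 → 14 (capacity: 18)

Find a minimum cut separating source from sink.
Min cut value = 15, edges: (11,12)

Min cut value: 15
Partition: S = [0, 1, 2, 3, 4, 5, 6, 7, 8, 9, 10, 11], T = [12, 13, 14]
Cut edges: (11,12)

By max-flow min-cut theorem, max flow = min cut = 15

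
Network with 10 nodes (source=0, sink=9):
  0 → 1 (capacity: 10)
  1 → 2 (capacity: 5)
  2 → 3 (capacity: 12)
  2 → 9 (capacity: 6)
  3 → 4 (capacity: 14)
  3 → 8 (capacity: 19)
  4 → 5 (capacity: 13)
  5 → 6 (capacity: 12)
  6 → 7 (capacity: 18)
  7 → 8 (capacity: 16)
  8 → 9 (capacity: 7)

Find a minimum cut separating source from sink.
Min cut value = 5, edges: (1,2)

Min cut value: 5
Partition: S = [0, 1], T = [2, 3, 4, 5, 6, 7, 8, 9]
Cut edges: (1,2)

By max-flow min-cut theorem, max flow = min cut = 5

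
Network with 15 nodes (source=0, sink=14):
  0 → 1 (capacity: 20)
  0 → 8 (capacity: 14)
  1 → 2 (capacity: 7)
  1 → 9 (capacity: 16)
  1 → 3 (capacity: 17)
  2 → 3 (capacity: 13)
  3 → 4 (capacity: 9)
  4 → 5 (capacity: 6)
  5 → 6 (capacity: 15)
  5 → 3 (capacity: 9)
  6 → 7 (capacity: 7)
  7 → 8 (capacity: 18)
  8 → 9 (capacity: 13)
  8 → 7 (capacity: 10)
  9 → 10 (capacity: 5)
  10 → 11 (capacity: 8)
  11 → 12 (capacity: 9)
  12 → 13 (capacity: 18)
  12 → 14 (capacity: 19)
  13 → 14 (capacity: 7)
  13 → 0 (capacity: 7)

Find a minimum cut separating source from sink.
Min cut value = 5, edges: (9,10)

Min cut value: 5
Partition: S = [0, 1, 2, 3, 4, 5, 6, 7, 8, 9], T = [10, 11, 12, 13, 14]
Cut edges: (9,10)

By max-flow min-cut theorem, max flow = min cut = 5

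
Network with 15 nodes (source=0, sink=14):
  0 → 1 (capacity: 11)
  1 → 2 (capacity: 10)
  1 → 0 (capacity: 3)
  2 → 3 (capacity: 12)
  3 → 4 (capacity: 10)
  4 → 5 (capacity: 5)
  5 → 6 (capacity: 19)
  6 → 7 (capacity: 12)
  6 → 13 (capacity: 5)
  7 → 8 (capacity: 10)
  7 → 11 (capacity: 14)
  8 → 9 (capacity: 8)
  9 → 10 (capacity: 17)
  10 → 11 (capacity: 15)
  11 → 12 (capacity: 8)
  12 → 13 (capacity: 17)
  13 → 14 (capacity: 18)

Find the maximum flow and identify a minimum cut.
Max flow = 5, Min cut edges: (4,5)

Maximum flow: 5
Minimum cut: (4,5)
Partition: S = [0, 1, 2, 3, 4], T = [5, 6, 7, 8, 9, 10, 11, 12, 13, 14]

Max-flow min-cut theorem verified: both equal 5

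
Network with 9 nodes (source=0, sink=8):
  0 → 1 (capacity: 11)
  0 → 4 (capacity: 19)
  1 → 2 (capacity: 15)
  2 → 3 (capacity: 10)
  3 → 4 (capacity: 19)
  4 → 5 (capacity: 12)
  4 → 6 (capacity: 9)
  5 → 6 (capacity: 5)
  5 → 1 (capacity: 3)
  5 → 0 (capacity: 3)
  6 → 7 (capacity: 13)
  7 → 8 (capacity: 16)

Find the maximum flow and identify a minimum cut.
Max flow = 13, Min cut edges: (6,7)

Maximum flow: 13
Minimum cut: (6,7)
Partition: S = [0, 1, 2, 3, 4, 5, 6], T = [7, 8]

Max-flow min-cut theorem verified: both equal 13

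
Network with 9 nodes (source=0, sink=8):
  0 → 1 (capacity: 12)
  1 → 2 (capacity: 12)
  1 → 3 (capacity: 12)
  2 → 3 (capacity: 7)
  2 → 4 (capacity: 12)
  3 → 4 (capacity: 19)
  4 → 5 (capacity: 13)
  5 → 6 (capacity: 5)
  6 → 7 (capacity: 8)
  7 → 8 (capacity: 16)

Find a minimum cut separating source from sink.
Min cut value = 5, edges: (5,6)

Min cut value: 5
Partition: S = [0, 1, 2, 3, 4, 5], T = [6, 7, 8]
Cut edges: (5,6)

By max-flow min-cut theorem, max flow = min cut = 5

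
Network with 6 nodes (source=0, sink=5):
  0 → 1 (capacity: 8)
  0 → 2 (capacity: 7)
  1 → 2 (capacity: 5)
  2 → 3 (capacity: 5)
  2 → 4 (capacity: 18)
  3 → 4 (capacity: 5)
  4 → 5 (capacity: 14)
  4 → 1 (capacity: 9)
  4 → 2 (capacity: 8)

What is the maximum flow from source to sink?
Maximum flow = 12

Max flow: 12

Flow assignment:
  0 → 1: 5/8
  0 → 2: 7/7
  1 → 2: 5/5
  2 → 4: 12/18
  4 → 5: 12/14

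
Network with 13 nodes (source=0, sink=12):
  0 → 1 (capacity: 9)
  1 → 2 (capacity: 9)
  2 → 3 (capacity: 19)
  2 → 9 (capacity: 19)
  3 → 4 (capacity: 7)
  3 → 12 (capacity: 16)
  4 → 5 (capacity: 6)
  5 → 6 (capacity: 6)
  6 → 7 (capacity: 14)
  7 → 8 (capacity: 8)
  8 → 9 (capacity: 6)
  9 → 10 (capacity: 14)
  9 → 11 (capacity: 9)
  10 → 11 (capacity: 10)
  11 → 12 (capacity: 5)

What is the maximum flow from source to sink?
Maximum flow = 9

Max flow: 9

Flow assignment:
  0 → 1: 9/9
  1 → 2: 9/9
  2 → 3: 9/19
  3 → 12: 9/16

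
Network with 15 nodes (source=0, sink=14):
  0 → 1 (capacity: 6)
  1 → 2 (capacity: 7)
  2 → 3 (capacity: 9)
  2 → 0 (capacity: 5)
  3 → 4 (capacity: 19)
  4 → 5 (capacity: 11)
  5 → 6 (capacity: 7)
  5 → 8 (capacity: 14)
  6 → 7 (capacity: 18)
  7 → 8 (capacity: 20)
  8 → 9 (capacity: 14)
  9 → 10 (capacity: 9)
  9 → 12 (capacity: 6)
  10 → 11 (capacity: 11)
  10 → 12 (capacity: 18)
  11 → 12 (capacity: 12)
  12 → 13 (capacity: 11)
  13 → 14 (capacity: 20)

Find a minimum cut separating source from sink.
Min cut value = 6, edges: (0,1)

Min cut value: 6
Partition: S = [0], T = [1, 2, 3, 4, 5, 6, 7, 8, 9, 10, 11, 12, 13, 14]
Cut edges: (0,1)

By max-flow min-cut theorem, max flow = min cut = 6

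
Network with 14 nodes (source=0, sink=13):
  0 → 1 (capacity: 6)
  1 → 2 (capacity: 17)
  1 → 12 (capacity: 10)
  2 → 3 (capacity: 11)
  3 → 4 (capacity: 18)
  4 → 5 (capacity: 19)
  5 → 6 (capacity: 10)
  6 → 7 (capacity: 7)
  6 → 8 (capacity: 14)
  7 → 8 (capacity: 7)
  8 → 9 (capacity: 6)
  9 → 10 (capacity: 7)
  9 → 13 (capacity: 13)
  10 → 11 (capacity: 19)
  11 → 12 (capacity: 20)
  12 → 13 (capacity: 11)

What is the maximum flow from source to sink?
Maximum flow = 6

Max flow: 6

Flow assignment:
  0 → 1: 6/6
  1 → 12: 6/10
  12 → 13: 6/11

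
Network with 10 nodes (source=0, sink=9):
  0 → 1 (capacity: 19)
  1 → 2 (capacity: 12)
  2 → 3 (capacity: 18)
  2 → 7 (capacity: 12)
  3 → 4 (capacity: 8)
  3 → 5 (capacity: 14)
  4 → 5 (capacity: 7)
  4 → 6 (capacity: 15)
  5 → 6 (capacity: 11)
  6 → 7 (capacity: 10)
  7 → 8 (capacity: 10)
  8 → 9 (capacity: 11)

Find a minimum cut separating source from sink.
Min cut value = 10, edges: (7,8)

Min cut value: 10
Partition: S = [0, 1, 2, 3, 4, 5, 6, 7], T = [8, 9]
Cut edges: (7,8)

By max-flow min-cut theorem, max flow = min cut = 10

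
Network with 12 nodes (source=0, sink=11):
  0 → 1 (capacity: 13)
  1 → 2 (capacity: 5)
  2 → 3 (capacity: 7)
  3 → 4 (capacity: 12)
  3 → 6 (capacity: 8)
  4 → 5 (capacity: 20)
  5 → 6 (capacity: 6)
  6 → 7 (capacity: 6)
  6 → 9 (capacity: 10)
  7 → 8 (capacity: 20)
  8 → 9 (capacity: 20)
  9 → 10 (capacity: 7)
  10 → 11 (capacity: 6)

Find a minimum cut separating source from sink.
Min cut value = 5, edges: (1,2)

Min cut value: 5
Partition: S = [0, 1], T = [2, 3, 4, 5, 6, 7, 8, 9, 10, 11]
Cut edges: (1,2)

By max-flow min-cut theorem, max flow = min cut = 5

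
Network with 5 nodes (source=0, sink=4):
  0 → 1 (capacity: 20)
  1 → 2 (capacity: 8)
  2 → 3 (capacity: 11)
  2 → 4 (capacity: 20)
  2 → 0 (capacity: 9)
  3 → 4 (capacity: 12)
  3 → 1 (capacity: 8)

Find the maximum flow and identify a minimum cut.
Max flow = 8, Min cut edges: (1,2)

Maximum flow: 8
Minimum cut: (1,2)
Partition: S = [0, 1], T = [2, 3, 4]

Max-flow min-cut theorem verified: both equal 8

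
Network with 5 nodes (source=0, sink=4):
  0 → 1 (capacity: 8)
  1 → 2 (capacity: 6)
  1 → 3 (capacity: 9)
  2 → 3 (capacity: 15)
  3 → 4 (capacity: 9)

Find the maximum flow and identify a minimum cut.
Max flow = 8, Min cut edges: (0,1)

Maximum flow: 8
Minimum cut: (0,1)
Partition: S = [0], T = [1, 2, 3, 4]

Max-flow min-cut theorem verified: both equal 8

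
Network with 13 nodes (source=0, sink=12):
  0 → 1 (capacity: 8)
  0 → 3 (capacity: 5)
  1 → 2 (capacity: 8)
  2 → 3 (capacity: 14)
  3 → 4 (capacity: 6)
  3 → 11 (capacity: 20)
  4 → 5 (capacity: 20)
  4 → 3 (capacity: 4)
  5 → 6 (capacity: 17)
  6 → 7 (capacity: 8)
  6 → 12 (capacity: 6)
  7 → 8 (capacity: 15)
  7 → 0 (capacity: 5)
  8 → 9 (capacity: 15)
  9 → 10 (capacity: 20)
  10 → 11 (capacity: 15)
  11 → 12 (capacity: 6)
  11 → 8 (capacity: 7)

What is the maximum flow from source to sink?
Maximum flow = 12

Max flow: 12

Flow assignment:
  0 → 1: 8/8
  0 → 3: 4/5
  1 → 2: 8/8
  2 → 3: 8/14
  3 → 4: 6/6
  3 → 11: 6/20
  4 → 5: 6/20
  5 → 6: 6/17
  6 → 12: 6/6
  11 → 12: 6/6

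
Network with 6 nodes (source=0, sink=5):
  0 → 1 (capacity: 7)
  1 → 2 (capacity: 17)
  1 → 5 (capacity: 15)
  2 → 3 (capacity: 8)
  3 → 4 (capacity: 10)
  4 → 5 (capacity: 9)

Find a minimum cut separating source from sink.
Min cut value = 7, edges: (0,1)

Min cut value: 7
Partition: S = [0], T = [1, 2, 3, 4, 5]
Cut edges: (0,1)

By max-flow min-cut theorem, max flow = min cut = 7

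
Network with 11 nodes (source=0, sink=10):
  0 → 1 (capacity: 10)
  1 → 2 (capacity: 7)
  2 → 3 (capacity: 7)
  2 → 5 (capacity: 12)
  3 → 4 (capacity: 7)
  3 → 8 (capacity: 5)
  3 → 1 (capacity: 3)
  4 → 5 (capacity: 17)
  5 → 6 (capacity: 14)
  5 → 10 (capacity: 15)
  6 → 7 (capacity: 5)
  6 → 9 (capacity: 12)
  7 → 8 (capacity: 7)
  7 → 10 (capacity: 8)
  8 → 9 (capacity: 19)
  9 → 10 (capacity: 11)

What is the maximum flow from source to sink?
Maximum flow = 7

Max flow: 7

Flow assignment:
  0 → 1: 7/10
  1 → 2: 7/7
  2 → 5: 7/12
  5 → 10: 7/15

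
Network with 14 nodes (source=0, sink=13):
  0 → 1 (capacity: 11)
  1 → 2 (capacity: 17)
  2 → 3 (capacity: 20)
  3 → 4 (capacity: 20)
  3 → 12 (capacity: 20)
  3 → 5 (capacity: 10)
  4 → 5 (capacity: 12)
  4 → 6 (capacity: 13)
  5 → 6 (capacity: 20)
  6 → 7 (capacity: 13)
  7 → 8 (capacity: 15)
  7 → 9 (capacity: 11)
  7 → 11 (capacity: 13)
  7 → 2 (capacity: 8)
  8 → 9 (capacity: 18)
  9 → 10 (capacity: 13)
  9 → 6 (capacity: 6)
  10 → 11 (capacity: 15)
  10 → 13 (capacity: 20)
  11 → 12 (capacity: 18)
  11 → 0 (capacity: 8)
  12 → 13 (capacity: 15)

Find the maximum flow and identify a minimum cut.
Max flow = 11, Min cut edges: (0,1)

Maximum flow: 11
Minimum cut: (0,1)
Partition: S = [0], T = [1, 2, 3, 4, 5, 6, 7, 8, 9, 10, 11, 12, 13]

Max-flow min-cut theorem verified: both equal 11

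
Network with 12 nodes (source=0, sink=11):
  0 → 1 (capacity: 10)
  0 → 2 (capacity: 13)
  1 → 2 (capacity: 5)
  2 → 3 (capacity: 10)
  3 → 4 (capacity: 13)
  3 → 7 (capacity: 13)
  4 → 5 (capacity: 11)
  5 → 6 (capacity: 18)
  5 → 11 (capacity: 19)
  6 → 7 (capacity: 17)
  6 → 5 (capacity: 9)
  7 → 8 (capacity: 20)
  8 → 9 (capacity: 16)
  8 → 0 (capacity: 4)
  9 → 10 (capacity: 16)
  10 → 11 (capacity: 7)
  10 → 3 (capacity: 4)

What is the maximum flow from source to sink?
Maximum flow = 10

Max flow: 10

Flow assignment:
  0 → 1: 5/10
  0 → 2: 5/13
  1 → 2: 5/5
  2 → 3: 10/10
  3 → 4: 10/13
  4 → 5: 10/11
  5 → 11: 10/19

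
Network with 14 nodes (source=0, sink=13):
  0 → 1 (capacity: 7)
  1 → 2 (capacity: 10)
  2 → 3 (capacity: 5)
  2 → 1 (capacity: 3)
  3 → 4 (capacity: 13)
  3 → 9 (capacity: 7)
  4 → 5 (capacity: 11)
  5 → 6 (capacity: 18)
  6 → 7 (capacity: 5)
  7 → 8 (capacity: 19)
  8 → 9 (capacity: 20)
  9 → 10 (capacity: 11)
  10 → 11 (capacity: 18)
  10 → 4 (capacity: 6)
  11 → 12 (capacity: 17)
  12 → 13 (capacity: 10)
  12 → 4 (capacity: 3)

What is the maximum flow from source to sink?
Maximum flow = 5

Max flow: 5

Flow assignment:
  0 → 1: 5/7
  1 → 2: 5/10
  2 → 3: 5/5
  3 → 9: 5/7
  9 → 10: 5/11
  10 → 11: 5/18
  11 → 12: 5/17
  12 → 13: 5/10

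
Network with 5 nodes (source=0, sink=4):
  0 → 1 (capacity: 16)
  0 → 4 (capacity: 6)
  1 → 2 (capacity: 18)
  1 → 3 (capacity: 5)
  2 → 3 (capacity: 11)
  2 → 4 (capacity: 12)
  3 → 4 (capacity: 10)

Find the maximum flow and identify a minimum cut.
Max flow = 22, Min cut edges: (0,1), (0,4)

Maximum flow: 22
Minimum cut: (0,1), (0,4)
Partition: S = [0], T = [1, 2, 3, 4]

Max-flow min-cut theorem verified: both equal 22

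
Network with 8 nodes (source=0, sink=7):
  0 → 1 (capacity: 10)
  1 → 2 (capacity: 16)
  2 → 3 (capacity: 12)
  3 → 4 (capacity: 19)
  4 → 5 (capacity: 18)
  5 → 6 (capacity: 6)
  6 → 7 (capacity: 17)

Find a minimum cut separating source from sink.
Min cut value = 6, edges: (5,6)

Min cut value: 6
Partition: S = [0, 1, 2, 3, 4, 5], T = [6, 7]
Cut edges: (5,6)

By max-flow min-cut theorem, max flow = min cut = 6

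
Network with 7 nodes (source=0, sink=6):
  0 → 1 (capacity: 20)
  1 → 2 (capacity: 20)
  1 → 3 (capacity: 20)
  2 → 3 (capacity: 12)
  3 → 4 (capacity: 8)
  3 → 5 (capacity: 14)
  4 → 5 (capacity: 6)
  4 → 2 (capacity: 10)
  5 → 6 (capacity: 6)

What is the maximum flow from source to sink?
Maximum flow = 6

Max flow: 6

Flow assignment:
  0 → 1: 6/20
  1 → 3: 6/20
  3 → 5: 6/14
  5 → 6: 6/6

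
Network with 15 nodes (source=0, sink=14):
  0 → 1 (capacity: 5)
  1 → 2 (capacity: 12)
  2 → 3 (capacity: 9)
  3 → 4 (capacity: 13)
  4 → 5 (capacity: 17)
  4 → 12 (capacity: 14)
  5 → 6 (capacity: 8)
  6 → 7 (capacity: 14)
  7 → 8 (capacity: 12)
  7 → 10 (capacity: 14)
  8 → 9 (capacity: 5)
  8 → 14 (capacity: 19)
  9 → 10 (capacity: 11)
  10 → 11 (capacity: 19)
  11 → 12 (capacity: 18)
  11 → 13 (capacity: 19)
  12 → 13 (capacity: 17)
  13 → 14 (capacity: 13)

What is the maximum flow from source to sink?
Maximum flow = 5

Max flow: 5

Flow assignment:
  0 → 1: 5/5
  1 → 2: 5/12
  2 → 3: 5/9
  3 → 4: 5/13
  4 → 12: 5/14
  12 → 13: 5/17
  13 → 14: 5/13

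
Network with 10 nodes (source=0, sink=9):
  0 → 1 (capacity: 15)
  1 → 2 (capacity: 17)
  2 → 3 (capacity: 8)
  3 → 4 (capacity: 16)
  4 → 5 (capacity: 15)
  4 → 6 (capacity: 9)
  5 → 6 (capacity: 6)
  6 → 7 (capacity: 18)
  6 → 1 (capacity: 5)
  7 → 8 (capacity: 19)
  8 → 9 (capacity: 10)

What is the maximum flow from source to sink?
Maximum flow = 8

Max flow: 8

Flow assignment:
  0 → 1: 8/15
  1 → 2: 8/17
  2 → 3: 8/8
  3 → 4: 8/16
  4 → 6: 8/9
  6 → 7: 8/18
  7 → 8: 8/19
  8 → 9: 8/10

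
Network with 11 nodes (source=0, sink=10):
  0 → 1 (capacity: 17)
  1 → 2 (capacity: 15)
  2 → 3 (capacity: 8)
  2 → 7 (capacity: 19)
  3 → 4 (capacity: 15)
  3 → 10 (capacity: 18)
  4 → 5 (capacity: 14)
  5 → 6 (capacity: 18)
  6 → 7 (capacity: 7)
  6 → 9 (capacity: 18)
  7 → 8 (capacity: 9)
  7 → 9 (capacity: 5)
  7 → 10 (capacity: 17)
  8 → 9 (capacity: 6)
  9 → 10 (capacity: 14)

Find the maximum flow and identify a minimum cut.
Max flow = 15, Min cut edges: (1,2)

Maximum flow: 15
Minimum cut: (1,2)
Partition: S = [0, 1], T = [2, 3, 4, 5, 6, 7, 8, 9, 10]

Max-flow min-cut theorem verified: both equal 15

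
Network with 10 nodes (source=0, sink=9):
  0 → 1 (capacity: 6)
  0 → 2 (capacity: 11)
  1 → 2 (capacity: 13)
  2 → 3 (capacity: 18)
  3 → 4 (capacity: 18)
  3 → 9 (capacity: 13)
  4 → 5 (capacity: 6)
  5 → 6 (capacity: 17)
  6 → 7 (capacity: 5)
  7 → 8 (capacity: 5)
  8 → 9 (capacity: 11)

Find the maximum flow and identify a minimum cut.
Max flow = 17, Min cut edges: (0,1), (0,2)

Maximum flow: 17
Minimum cut: (0,1), (0,2)
Partition: S = [0], T = [1, 2, 3, 4, 5, 6, 7, 8, 9]

Max-flow min-cut theorem verified: both equal 17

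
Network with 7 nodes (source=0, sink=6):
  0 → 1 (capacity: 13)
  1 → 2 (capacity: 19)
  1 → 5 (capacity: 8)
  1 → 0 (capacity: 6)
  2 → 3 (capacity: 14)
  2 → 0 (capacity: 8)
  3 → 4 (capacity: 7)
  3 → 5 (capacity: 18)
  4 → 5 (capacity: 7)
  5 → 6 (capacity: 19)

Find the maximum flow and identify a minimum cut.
Max flow = 13, Min cut edges: (0,1)

Maximum flow: 13
Minimum cut: (0,1)
Partition: S = [0], T = [1, 2, 3, 4, 5, 6]

Max-flow min-cut theorem verified: both equal 13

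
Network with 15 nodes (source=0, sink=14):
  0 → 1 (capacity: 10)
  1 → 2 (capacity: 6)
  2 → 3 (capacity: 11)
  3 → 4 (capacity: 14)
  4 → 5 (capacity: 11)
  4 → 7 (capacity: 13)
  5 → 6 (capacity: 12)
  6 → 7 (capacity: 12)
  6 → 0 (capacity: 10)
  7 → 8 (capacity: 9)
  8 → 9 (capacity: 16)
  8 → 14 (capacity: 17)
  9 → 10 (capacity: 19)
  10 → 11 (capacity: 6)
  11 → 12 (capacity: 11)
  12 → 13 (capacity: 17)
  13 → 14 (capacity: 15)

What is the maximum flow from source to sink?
Maximum flow = 6

Max flow: 6

Flow assignment:
  0 → 1: 6/10
  1 → 2: 6/6
  2 → 3: 6/11
  3 → 4: 6/14
  4 → 7: 6/13
  7 → 8: 6/9
  8 → 14: 6/17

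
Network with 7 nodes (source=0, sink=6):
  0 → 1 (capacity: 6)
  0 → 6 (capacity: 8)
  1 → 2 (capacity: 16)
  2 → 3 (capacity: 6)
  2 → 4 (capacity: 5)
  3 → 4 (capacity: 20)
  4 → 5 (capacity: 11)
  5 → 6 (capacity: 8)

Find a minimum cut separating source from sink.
Min cut value = 14, edges: (0,1), (0,6)

Min cut value: 14
Partition: S = [0], T = [1, 2, 3, 4, 5, 6]
Cut edges: (0,1), (0,6)

By max-flow min-cut theorem, max flow = min cut = 14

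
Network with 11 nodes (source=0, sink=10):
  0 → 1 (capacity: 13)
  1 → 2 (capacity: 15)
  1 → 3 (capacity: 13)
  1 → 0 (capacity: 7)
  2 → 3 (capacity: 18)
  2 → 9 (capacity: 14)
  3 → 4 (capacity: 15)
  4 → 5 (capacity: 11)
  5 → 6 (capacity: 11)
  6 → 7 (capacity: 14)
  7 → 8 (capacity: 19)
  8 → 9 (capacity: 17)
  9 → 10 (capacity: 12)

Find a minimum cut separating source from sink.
Min cut value = 12, edges: (9,10)

Min cut value: 12
Partition: S = [0, 1, 2, 3, 4, 5, 6, 7, 8, 9], T = [10]
Cut edges: (9,10)

By max-flow min-cut theorem, max flow = min cut = 12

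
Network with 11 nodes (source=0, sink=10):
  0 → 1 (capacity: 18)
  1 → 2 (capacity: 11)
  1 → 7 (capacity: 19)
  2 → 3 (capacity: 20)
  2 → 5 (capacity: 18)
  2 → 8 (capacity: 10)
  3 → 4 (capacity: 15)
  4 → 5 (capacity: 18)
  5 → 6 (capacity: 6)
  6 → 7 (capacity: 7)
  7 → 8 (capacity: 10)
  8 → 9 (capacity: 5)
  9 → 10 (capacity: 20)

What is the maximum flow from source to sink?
Maximum flow = 5

Max flow: 5

Flow assignment:
  0 → 1: 5/18
  1 → 2: 5/11
  2 → 8: 5/10
  8 → 9: 5/5
  9 → 10: 5/20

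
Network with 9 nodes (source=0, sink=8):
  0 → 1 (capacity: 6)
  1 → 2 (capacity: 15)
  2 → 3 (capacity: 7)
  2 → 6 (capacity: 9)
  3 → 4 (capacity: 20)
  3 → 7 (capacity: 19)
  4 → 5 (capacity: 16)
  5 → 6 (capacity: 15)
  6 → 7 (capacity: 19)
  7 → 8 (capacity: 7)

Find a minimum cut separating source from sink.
Min cut value = 6, edges: (0,1)

Min cut value: 6
Partition: S = [0], T = [1, 2, 3, 4, 5, 6, 7, 8]
Cut edges: (0,1)

By max-flow min-cut theorem, max flow = min cut = 6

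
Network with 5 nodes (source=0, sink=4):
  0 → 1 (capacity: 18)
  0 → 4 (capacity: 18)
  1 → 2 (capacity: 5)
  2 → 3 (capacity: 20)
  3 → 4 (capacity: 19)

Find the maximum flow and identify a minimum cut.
Max flow = 23, Min cut edges: (0,4), (1,2)

Maximum flow: 23
Minimum cut: (0,4), (1,2)
Partition: S = [0, 1], T = [2, 3, 4]

Max-flow min-cut theorem verified: both equal 23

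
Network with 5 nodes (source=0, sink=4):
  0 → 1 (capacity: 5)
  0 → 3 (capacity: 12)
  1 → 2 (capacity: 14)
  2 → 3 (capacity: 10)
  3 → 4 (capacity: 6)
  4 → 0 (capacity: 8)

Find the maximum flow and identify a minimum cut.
Max flow = 6, Min cut edges: (3,4)

Maximum flow: 6
Minimum cut: (3,4)
Partition: S = [0, 1, 2, 3], T = [4]

Max-flow min-cut theorem verified: both equal 6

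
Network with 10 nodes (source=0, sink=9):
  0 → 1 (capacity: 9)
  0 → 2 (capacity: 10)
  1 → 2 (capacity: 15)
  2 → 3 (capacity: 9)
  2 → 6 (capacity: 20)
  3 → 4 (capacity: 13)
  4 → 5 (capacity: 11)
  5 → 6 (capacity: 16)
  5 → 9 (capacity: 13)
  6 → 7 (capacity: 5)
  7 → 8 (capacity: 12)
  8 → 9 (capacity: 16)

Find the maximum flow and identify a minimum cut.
Max flow = 14, Min cut edges: (2,3), (6,7)

Maximum flow: 14
Minimum cut: (2,3), (6,7)
Partition: S = [0, 1, 2, 6], T = [3, 4, 5, 7, 8, 9]

Max-flow min-cut theorem verified: both equal 14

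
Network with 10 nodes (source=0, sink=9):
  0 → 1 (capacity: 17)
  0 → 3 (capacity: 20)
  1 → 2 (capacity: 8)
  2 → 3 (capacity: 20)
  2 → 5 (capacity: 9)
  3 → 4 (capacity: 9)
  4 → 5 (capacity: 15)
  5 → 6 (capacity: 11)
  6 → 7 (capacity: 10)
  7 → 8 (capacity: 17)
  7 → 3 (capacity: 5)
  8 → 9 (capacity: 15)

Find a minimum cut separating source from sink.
Min cut value = 10, edges: (6,7)

Min cut value: 10
Partition: S = [0, 1, 2, 3, 4, 5, 6], T = [7, 8, 9]
Cut edges: (6,7)

By max-flow min-cut theorem, max flow = min cut = 10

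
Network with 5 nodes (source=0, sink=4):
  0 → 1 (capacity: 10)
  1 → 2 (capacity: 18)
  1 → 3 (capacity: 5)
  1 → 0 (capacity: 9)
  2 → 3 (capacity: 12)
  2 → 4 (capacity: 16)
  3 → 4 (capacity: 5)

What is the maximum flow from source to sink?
Maximum flow = 10

Max flow: 10

Flow assignment:
  0 → 1: 10/10
  1 → 2: 10/18
  2 → 4: 10/16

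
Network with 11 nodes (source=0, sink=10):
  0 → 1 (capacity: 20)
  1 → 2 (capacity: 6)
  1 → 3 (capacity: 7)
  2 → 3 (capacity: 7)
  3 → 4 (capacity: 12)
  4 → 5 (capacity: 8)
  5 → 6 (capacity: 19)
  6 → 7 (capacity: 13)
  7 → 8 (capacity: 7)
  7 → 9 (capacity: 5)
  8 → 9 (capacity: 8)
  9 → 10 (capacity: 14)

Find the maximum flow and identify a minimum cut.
Max flow = 8, Min cut edges: (4,5)

Maximum flow: 8
Minimum cut: (4,5)
Partition: S = [0, 1, 2, 3, 4], T = [5, 6, 7, 8, 9, 10]

Max-flow min-cut theorem verified: both equal 8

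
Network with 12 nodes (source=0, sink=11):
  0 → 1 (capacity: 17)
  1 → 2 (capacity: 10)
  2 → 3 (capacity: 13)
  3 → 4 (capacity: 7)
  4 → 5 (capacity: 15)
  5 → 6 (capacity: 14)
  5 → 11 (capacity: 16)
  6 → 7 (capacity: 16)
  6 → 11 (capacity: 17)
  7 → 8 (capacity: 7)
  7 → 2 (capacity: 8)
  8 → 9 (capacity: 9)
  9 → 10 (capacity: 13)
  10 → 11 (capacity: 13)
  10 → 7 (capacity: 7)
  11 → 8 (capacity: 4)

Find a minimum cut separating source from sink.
Min cut value = 7, edges: (3,4)

Min cut value: 7
Partition: S = [0, 1, 2, 3], T = [4, 5, 6, 7, 8, 9, 10, 11]
Cut edges: (3,4)

By max-flow min-cut theorem, max flow = min cut = 7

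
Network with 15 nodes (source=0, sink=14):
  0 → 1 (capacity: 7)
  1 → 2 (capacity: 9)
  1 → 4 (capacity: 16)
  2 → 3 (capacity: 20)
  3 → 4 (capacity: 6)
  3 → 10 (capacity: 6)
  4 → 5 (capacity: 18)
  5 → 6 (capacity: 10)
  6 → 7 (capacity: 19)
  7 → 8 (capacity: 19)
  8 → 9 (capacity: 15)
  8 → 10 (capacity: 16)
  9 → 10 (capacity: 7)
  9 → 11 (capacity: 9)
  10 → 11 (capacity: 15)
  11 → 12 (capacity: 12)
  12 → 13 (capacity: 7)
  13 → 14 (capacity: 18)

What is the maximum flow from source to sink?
Maximum flow = 7

Max flow: 7

Flow assignment:
  0 → 1: 7/7
  1 → 2: 6/9
  1 → 4: 1/16
  2 → 3: 6/20
  3 → 10: 6/6
  4 → 5: 1/18
  5 → 6: 1/10
  6 → 7: 1/19
  7 → 8: 1/19
  8 → 9: 1/15
  9 → 11: 1/9
  10 → 11: 6/15
  11 → 12: 7/12
  12 → 13: 7/7
  13 → 14: 7/18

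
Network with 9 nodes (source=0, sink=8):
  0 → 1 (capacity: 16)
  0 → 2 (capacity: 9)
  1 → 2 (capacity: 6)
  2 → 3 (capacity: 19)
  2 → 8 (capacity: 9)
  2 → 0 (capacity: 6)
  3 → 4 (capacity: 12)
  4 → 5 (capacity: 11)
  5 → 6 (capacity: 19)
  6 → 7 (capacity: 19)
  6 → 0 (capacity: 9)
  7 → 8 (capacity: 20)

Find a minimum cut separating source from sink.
Min cut value = 15, edges: (0,2), (1,2)

Min cut value: 15
Partition: S = [0, 1], T = [2, 3, 4, 5, 6, 7, 8]
Cut edges: (0,2), (1,2)

By max-flow min-cut theorem, max flow = min cut = 15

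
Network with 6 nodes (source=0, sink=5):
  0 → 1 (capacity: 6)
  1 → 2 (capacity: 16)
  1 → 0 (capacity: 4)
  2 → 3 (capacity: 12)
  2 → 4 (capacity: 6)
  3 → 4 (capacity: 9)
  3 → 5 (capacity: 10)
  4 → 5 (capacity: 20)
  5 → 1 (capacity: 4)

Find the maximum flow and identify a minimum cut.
Max flow = 6, Min cut edges: (0,1)

Maximum flow: 6
Minimum cut: (0,1)
Partition: S = [0], T = [1, 2, 3, 4, 5]

Max-flow min-cut theorem verified: both equal 6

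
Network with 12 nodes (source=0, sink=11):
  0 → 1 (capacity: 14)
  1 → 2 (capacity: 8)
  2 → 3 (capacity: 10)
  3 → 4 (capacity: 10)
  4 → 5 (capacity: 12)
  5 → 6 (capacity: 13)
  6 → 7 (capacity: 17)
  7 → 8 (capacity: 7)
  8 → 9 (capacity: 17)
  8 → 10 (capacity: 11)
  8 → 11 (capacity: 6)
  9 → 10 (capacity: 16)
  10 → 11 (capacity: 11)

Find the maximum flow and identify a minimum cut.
Max flow = 7, Min cut edges: (7,8)

Maximum flow: 7
Minimum cut: (7,8)
Partition: S = [0, 1, 2, 3, 4, 5, 6, 7], T = [8, 9, 10, 11]

Max-flow min-cut theorem verified: both equal 7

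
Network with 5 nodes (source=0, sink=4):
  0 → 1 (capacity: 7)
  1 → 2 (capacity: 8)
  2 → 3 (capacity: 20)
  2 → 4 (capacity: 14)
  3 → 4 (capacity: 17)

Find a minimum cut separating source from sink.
Min cut value = 7, edges: (0,1)

Min cut value: 7
Partition: S = [0], T = [1, 2, 3, 4]
Cut edges: (0,1)

By max-flow min-cut theorem, max flow = min cut = 7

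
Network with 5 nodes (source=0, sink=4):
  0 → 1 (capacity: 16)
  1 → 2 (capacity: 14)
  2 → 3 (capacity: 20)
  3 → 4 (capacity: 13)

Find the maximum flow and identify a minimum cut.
Max flow = 13, Min cut edges: (3,4)

Maximum flow: 13
Minimum cut: (3,4)
Partition: S = [0, 1, 2, 3], T = [4]

Max-flow min-cut theorem verified: both equal 13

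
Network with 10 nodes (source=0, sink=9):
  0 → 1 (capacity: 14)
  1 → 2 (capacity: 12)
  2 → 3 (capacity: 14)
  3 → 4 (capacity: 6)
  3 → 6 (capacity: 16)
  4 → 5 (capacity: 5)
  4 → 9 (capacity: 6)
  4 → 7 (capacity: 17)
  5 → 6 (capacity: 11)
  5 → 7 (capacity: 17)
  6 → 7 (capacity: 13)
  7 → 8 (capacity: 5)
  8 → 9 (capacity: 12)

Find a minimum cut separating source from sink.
Min cut value = 11, edges: (4,9), (7,8)

Min cut value: 11
Partition: S = [0, 1, 2, 3, 4, 5, 6, 7], T = [8, 9]
Cut edges: (4,9), (7,8)

By max-flow min-cut theorem, max flow = min cut = 11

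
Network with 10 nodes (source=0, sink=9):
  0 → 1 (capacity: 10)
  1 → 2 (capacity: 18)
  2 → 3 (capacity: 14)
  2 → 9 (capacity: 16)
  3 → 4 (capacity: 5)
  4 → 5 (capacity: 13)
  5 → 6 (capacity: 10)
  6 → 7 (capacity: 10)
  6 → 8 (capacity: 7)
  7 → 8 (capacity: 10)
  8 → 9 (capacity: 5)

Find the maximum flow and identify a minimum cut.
Max flow = 10, Min cut edges: (0,1)

Maximum flow: 10
Minimum cut: (0,1)
Partition: S = [0], T = [1, 2, 3, 4, 5, 6, 7, 8, 9]

Max-flow min-cut theorem verified: both equal 10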